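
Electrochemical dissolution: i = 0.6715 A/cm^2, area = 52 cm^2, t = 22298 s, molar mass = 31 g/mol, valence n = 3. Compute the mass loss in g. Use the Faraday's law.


Apply Faraday's law: m = i*A*t*M / (n*F)
Total charge passed Q = i*A*t = 0.6715*52*22298 = 778601.564 C
m = Q*M/(n*F) = 778601.564*31/(3*96485) = 83.387 g

83.387 g


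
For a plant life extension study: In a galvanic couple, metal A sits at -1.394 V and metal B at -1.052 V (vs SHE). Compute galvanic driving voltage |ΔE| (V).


Driving voltage is the absolute potential difference.
|ΔE| = |-1.394 − (-1.052)| = 0.342 V

0.342 V


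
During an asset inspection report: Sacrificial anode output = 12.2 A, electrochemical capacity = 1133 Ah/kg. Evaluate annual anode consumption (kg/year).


Annual consumption = current * hours per year / capacity
Rate = 12.2 * 8760 / 1133 = 94.3 kg/year

94.3 kg/year


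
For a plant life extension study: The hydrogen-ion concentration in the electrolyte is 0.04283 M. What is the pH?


pH = −log10[H+]
pH = −log10(0.04283) = 1.37

1.37


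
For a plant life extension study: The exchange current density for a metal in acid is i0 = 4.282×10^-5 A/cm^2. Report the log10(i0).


i0 = 4.282×10^-5 A/cm^2
log10(i0) = -4.368

-4.368


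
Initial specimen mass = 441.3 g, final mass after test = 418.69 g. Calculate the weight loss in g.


Weight loss = initial − final
WL = 441.3 − 418.69 = 22.61 g

22.61 g


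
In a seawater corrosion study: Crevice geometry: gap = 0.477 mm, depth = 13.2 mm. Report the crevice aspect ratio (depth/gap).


Aspect ratio = depth / gap
Ratio = 13.2 / 0.477 = 27.7

27.7


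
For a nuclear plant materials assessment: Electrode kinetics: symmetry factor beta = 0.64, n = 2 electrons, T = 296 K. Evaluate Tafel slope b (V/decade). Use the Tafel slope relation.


Apply the Tafel slope relation: b = 2.303*R*T/(beta*n*F)
Numerator: 2.303 * 8.314 * 296 = 5667.55
Denominator: 0.64 * 2 * 96485 = 123500.8
b = 5667.55 / 123500.8 = 0.046 V/decade

0.046 V/decade


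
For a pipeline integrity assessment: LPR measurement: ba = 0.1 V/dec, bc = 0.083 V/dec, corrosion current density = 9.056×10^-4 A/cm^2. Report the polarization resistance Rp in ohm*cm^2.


Apply the Stern-Geary equation: Rp = ba*bc / (2.303*icorr*(ba+bc))
ba*bc = 0.1*0.083 = 0.0083
ba+bc = 0.183; 2.303*icorr*(ba+bc) = 2.303*9.056×10^-4*0.183 = 3.8166421×10^-4
Rp = 0.0083 / 3.8166421×10^-4 = 21.75 ohm*cm^2

21.75 ohm*cm^2


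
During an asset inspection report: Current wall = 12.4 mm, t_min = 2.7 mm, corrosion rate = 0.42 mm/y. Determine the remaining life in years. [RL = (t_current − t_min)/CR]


Apply the remaining-life relation: RL = (t_current − t_min) / CR
RL = (12.4 − 2.7) / 0.42 = 9.7 / 0.42 = 23.1 years

23.1 years


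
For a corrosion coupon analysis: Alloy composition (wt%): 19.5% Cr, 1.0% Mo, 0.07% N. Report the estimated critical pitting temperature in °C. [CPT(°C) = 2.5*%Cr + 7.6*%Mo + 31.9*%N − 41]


Apply the ASTM G48 empirical CPT estimate: CPT(°C) = 2.5*%Cr + 7.6*%Mo + 31.9*%N − 41
2.5*19.5 = 48.75; 7.6*1.0 = 7.6; 31.9*0.07 = 2.233
CPT = 48.75 + 7.6 + 2.233 − 41 = 17.583 °C
Rounded to 0.1 °C: CPT ≈ 17.6 °C

17.6 °C


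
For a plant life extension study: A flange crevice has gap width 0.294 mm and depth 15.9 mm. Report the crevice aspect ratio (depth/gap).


Aspect ratio = depth / gap
Ratio = 15.9 / 0.294 = 54.1

54.1


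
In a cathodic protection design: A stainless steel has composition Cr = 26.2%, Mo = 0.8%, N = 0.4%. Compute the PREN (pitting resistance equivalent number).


Apply the PREN formula: PREN = Cr + 3.3*Mo + 16*N
PREN = 26.2 + 3.3*0.8 + 16*0.4
PREN = 26.2 + 2.64 + 6.4 = 35.24

35.24


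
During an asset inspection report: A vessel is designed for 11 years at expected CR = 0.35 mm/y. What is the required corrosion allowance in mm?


Corrosion allowance = CR × design life
CA = 0.35 * 11 = 3.85 mm

3.85 mm


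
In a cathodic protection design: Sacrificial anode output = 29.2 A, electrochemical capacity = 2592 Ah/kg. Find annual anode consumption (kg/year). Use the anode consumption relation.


Annual consumption = current * hours per year / capacity
Rate = 29.2 * 8760 / 2592 = 98.7 kg/year

98.7 kg/year


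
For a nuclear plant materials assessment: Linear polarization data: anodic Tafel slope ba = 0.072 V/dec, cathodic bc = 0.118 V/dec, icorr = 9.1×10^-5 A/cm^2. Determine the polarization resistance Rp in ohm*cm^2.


Apply the Stern-Geary equation: Rp = ba*bc / (2.303*icorr*(ba+bc))
ba*bc = 0.072*0.118 = 0.008496
ba+bc = 0.19; 2.303*icorr*(ba+bc) = 2.303*9.1×10^-5*0.19 = 3.981887×10^-5
Rp = 0.008496 / 3.981887×10^-5 = 213.4 ohm*cm^2

213.4 ohm*cm^2


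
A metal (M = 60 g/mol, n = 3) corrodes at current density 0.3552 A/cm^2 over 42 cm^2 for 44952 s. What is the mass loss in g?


Apply Faraday's law: m = i*A*t*M / (n*F)
Total charge passed Q = i*A*t = 0.3552*42*44952 = 670611.9168 C
m = Q*M/(n*F) = 670611.9168*60/(3*96485) = 139.00853 g

139.00853 g


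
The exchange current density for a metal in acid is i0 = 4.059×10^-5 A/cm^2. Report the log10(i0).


i0 = 4.059×10^-5 A/cm^2
log10(i0) = -4.392

-4.392


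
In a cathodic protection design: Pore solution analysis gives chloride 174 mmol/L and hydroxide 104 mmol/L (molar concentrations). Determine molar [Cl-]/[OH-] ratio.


Threshold parameter = [Cl-] / [OH-] (molar basis; both in mmol/L, so units cancel)
Ratio = 174 / 104 = 1.67

1.67


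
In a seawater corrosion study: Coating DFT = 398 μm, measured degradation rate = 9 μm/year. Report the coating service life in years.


Service life = thickness / degradation rate
Life = 398 / 9 = 44.2 years

44.2 years


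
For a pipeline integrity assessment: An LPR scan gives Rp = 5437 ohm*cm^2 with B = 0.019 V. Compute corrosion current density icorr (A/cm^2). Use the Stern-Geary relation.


Apply the Stern-Geary relation: icorr = B / Rp
icorr = 0.019 / 5437 = 3.495×10^-6 A/cm^2

3.495×10^-6 A/cm^2


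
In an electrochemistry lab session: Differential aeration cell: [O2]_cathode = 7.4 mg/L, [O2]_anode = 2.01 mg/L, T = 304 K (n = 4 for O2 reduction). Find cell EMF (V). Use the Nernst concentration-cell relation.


Apply the Nernst concentration-cell relation: E = (RT/nF)*ln(C_cathode/C_anode)
RT/nF = 8.314*304/(4*96485) = 0.00654883 V
ln(7.4/2.01) = 1.30335
E = 0.00654883 * 1.30335 = 0.00854 V

0.00854 V


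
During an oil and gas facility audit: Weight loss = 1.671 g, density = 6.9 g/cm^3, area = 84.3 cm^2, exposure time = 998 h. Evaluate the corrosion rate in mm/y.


Apply the mm/y weight-loss relation: CR = 87600 * W / (D * A * T)
Numerator: 87600 * 1.671 = 146379.6
Denominator: 6.9 * 84.3 * 998 = 580506.66
CR = 146379.6 / 580506.66 = 0.252158 mm/y

0.252158 mm/y


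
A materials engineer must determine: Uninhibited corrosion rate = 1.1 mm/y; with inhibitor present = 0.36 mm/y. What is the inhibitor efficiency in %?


Apply the inhibitor-efficiency definition: IE = (CR_blank − CR_inh)/CR_blank × 100
IE = (1.1 − 0.36) / 1.1 × 100
IE = 0.74 / 1.1 × 100 = 67.3 %

67.3 %


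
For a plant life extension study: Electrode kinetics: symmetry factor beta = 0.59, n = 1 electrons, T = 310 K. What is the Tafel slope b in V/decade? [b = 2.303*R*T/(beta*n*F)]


Apply the Tafel slope relation: b = 2.303*R*T/(beta*n*F)
Numerator: 2.303 * 8.314 * 310 = 5935.61
Denominator: 0.59 * 1 * 96485 = 56926.15
b = 5935.61 / 56926.15 = 0.104 V/decade

0.104 V/decade


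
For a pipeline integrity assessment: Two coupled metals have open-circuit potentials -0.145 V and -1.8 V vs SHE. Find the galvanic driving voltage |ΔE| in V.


Driving voltage is the absolute potential difference.
|ΔE| = |-0.145 − (-1.8)| = 1.655 V

1.655 V


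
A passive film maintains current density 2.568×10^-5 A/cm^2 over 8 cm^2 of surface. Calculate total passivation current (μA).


I = i_pass * A, then convert A → μA (×10^6)
I = 2.568×10^-5 * 8 * 10^6 = 205.44 μA

205.44 μA


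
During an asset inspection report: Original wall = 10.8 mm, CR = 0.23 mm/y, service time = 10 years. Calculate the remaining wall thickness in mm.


Remaining wall = original − CR × time
t = 10.8 − 0.23*10 = 10.8 − 2.3 = 8.5 mm

8.5 mm


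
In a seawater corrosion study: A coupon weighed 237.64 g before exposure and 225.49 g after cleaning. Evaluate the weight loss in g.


Weight loss = initial − final
WL = 237.64 − 225.49 = 12.15 g

12.15 g


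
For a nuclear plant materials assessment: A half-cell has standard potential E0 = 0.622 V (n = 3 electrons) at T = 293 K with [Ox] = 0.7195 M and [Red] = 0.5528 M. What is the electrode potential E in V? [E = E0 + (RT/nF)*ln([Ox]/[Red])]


Apply the Nernst equation: E = E0 + (RT/nF)*ln([Ox]/[Red])
Step 1: RT/nF = 8.314*293/(3*96485) = 0.00841582 V
Step 2: [Ox]/[Red] = 0.7195/0.5528 = 1.301556
Step 3: ln(1.301556) = 0.26356
Step 4: correction = 0.00841582 * 0.26356 = 0.002 V
E = 0.622 + 0.002 = 0.624 V

0.624 V


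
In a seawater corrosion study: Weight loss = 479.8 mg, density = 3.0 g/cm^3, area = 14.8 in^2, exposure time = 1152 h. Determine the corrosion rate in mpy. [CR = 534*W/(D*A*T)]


Apply the mpy weight-loss relation: CR = 534 * W / (D * A * T)
Numerator: 534 * 479.8 = 256213.2
Denominator: 3.0 * 14.8 * 1152 = 51148.8
CR = 256213.2 / 51148.8 = 5.00917 mpy

5.00917 mpy


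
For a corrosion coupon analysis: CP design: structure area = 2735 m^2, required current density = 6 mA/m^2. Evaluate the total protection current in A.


I = area * current density, then convert mA → A (÷1000)
I = 2735 * 6 / 1000 = 16.41 A

16.41 A


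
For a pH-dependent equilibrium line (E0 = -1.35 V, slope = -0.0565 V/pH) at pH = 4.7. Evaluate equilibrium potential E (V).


Apply the Pourbaix line equation: E = E0 + slope*pH
E = -1.35 + (-0.0565)*4.7 = -1.35 + (-0.26555) = -1.61555 V
Rounded to 4 decimal places: E = -1.6156 V

-1.6156 V


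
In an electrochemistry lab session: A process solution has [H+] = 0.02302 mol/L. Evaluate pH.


pH = −log10[H+]
pH = −log10(0.02302) = 1.64

1.64


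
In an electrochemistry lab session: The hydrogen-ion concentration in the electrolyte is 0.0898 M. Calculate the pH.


pH = −log10[H+]
pH = −log10(0.0898) = 1.05

1.05


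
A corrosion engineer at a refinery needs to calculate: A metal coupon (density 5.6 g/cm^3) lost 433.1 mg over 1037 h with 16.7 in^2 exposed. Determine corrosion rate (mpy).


Apply the mpy weight-loss relation: CR = 534 * W / (D * A * T)
Numerator: 534 * 433.1 = 231275.4
Denominator: 5.6 * 16.7 * 1037 = 96980.24
CR = 231275.4 / 96980.24 = 2.38477 mpy

2.38477 mpy


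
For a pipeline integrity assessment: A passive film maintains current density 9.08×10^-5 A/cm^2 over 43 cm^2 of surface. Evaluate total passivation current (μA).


I = i_pass * A, then convert A → μA (×10^6)
I = 9.08×10^-5 * 43 * 10^6 = 3904.4 μA

3904.4 μA


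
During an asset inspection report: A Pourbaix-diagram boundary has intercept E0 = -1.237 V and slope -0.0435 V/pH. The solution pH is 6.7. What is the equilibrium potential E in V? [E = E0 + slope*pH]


Apply the Pourbaix line equation: E = E0 + slope*pH
E = -1.237 + (-0.0435)*6.7 = -1.237 + (-0.29145) = -1.52845 V
Rounded to 3 decimal places: E = -1.528 V

-1.528 V


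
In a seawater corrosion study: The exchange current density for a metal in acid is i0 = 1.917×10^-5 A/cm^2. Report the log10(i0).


i0 = 1.917×10^-5 A/cm^2
log10(i0) = -4.717

-4.717


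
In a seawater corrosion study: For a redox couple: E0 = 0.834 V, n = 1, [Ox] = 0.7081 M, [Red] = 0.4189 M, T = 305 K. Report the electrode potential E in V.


Apply the Nernst equation: E = E0 + (RT/nF)*ln([Ox]/[Red])
Step 1: RT/nF = 8.314*305/(1*96485) = 0.02628149 V
Step 2: [Ox]/[Red] = 0.7081/0.4189 = 1.69038
Step 3: ln(1.69038) = 0.524953
Step 4: correction = 0.02628149 * 0.524953 = 0.0138 V
E = 0.834 + 0.0138 = 0.8478 V

0.8478 V


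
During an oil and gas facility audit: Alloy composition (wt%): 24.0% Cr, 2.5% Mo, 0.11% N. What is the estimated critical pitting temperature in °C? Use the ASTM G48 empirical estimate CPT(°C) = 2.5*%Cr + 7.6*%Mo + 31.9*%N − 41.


Apply the ASTM G48 empirical CPT estimate: CPT(°C) = 2.5*%Cr + 7.6*%Mo + 31.9*%N − 41
2.5*24.0 = 60; 7.6*2.5 = 19; 31.9*0.11 = 3.509
CPT = 60 + 19 + 3.509 − 41 = 41.509 °C
Rounded to 0.1 °C: CPT ≈ 41.5 °C

41.5 °C


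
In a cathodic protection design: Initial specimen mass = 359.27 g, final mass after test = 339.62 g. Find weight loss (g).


Weight loss = initial − final
WL = 359.27 − 339.62 = 19.65 g

19.65 g


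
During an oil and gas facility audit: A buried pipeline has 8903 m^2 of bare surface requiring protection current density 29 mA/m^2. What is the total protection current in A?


I = area * current density, then convert mA → A (÷1000)
I = 8903 * 29 / 1000 = 258.19 A

258.19 A


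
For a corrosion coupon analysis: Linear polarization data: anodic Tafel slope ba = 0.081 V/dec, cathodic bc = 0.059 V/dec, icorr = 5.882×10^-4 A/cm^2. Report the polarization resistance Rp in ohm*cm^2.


Apply the Stern-Geary equation: Rp = ba*bc / (2.303*icorr*(ba+bc))
ba*bc = 0.081*0.059 = 0.004779
ba+bc = 0.14; 2.303*icorr*(ba+bc) = 2.303*5.882×10^-4*0.14 = 1.8964744×10^-4
Rp = 0.004779 / 1.8964744×10^-4 = 25.2 ohm*cm^2

25.2 ohm*cm^2


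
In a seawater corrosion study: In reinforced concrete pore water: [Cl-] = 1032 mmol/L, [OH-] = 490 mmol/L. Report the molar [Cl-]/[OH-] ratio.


Threshold parameter = [Cl-] / [OH-] (molar basis; both in mmol/L, so units cancel)
Ratio = 1032 / 490 = 2.11

2.11


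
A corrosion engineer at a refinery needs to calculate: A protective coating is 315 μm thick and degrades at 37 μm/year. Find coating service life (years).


Service life = thickness / degradation rate
Life = 315 / 37 = 8.5 years

8.5 years


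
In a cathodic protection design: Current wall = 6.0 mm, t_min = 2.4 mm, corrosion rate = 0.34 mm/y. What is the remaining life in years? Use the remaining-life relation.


Apply the remaining-life relation: RL = (t_current − t_min) / CR
RL = (6.0 − 2.4) / 0.34 = 3.6 / 0.34 = 10.6 years

10.6 years


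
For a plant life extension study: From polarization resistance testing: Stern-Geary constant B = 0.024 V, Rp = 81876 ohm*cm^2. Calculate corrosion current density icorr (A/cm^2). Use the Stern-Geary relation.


Apply the Stern-Geary relation: icorr = B / Rp
icorr = 0.024 / 81876 = 2.931×10^-7 A/cm^2

2.931×10^-7 A/cm^2


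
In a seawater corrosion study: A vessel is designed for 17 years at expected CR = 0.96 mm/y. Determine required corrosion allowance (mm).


Corrosion allowance = CR × design life
CA = 0.96 * 17 = 16.32 mm

16.32 mm


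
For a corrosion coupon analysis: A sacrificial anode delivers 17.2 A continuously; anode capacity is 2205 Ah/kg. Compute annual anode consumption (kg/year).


Annual consumption = current * hours per year / capacity
Rate = 17.2 * 8760 / 2205 = 68.3 kg/year

68.3 kg/year


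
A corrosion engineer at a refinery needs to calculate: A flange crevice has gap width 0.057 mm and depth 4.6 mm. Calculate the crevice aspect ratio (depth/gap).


Aspect ratio = depth / gap
Ratio = 4.6 / 0.057 = 80.7

80.7


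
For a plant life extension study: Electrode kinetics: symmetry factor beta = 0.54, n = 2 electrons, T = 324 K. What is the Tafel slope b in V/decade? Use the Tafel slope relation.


Apply the Tafel slope relation: b = 2.303*R*T/(beta*n*F)
Numerator: 2.303 * 8.314 * 324 = 6203.67
Denominator: 0.54 * 2 * 96485 = 104203.8
b = 6203.67 / 104203.8 = 0.06 V/decade

0.06 V/decade


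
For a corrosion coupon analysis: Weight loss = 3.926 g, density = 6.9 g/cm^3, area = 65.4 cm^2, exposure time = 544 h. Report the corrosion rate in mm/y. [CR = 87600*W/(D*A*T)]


Apply the mm/y weight-loss relation: CR = 87600 * W / (D * A * T)
Numerator: 87600 * 3.926 = 343917.6
Denominator: 6.9 * 65.4 * 544 = 245485.44
CR = 343917.6 / 245485.44 = 1.40097 mm/y

1.40097 mm/y


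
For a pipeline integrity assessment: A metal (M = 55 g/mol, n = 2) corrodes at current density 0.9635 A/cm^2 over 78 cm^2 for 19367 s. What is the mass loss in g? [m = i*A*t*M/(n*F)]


Apply Faraday's law: m = i*A*t*M / (n*F)
Total charge passed Q = i*A*t = 0.9635*78*19367 = 1455488.151 C
m = Q*M/(n*F) = 1455488.151*55/(2*96485) = 414.841 g

414.841 g


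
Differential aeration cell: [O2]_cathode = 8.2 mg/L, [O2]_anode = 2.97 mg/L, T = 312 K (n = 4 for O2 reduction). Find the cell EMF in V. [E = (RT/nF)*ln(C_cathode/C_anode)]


Apply the Nernst concentration-cell relation: E = (RT/nF)*ln(C_cathode/C_anode)
RT/nF = 8.314*312/(4*96485) = 0.00672117 V
ln(8.2/2.97) = 1.01557
E = 0.00672117 * 1.01557 = 0.00683 V

0.00683 V


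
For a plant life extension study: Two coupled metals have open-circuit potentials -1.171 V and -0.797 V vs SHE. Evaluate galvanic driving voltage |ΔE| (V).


Driving voltage is the absolute potential difference.
|ΔE| = |-1.171 − (-0.797)| = 0.374 V

0.374 V


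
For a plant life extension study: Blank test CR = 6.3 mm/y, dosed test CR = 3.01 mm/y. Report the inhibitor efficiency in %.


Apply the inhibitor-efficiency definition: IE = (CR_blank − CR_inh)/CR_blank × 100
IE = (6.3 − 3.01) / 6.3 × 100
IE = 3.29 / 6.3 × 100 = 52.2 %

52.2 %


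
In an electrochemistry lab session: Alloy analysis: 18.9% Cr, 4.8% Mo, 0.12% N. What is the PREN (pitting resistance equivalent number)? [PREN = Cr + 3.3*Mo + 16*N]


Apply the PREN formula: PREN = Cr + 3.3*Mo + 16*N
PREN = 18.9 + 3.3*4.8 + 16*0.12
PREN = 18.9 + 15.84 + 1.92 = 36.66

36.66


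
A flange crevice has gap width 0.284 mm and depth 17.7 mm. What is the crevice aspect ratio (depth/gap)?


Aspect ratio = depth / gap
Ratio = 17.7 / 0.284 = 62.3

62.3


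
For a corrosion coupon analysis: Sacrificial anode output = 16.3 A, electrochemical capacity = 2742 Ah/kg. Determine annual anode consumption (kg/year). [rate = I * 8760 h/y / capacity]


Annual consumption = current * hours per year / capacity
Rate = 16.3 * 8760 / 2742 = 52.1 kg/year

52.1 kg/year


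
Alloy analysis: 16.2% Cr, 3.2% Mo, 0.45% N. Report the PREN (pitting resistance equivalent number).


Apply the PREN formula: PREN = Cr + 3.3*Mo + 16*N
PREN = 16.2 + 3.3*3.2 + 16*0.45
PREN = 16.2 + 10.56 + 7.2 = 33.96

33.96


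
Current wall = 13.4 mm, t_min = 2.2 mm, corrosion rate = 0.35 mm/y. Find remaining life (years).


Apply the remaining-life relation: RL = (t_current − t_min) / CR
RL = (13.4 − 2.2) / 0.35 = 11.2 / 0.35 = 32.0 years

32.0 years


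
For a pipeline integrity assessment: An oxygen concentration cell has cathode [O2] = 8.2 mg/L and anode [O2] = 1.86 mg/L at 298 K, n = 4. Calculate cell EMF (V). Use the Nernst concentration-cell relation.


Apply the Nernst concentration-cell relation: E = (RT/nF)*ln(C_cathode/C_anode)
RT/nF = 8.314*298/(4*96485) = 0.00641958 V
ln(8.2/1.86) = 1.48356
E = 0.00641958 * 1.48356 = 0.00952 V

0.00952 V


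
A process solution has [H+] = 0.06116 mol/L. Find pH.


pH = −log10[H+]
pH = −log10(0.06116) = 1.21

1.21


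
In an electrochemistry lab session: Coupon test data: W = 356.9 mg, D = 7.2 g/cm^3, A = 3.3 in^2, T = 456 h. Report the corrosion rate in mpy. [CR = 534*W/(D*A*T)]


Apply the mpy weight-loss relation: CR = 534 * W / (D * A * T)
Numerator: 534 * 356.9 = 190584.6
Denominator: 7.2 * 3.3 * 456 = 10834.56
CR = 190584.6 / 10834.56 = 17.5904 mpy

17.5904 mpy


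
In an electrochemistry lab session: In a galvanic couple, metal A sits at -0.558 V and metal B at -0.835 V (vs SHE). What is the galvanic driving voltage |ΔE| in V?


Driving voltage is the absolute potential difference.
|ΔE| = |-0.558 − (-0.835)| = 0.277 V

0.277 V


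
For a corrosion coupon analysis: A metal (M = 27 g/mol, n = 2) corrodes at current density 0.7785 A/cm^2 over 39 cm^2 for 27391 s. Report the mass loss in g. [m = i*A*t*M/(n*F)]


Apply Faraday's law: m = i*A*t*M / (n*F)
Total charge passed Q = i*A*t = 0.7785*39*27391 = 831631.8465 C
m = Q*M/(n*F) = 831631.8465*27/(2*96485) = 116.36 g

116.36 g


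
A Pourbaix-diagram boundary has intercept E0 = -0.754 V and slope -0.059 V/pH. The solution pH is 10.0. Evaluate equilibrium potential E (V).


Apply the Pourbaix line equation: E = E0 + slope*pH
E = -0.754 + (-0.059)*10.0 = -0.754 + (-0.59) = -1.344 V
Rounded to 3 decimal places: E = -1.344 V

-1.344 V


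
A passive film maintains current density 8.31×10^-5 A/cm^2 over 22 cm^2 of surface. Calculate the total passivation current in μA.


I = i_pass * A, then convert A → μA (×10^6)
I = 8.31×10^-5 * 22 * 10^6 = 1828.2 μA

1828.2 μA


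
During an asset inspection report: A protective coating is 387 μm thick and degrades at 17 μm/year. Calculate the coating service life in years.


Service life = thickness / degradation rate
Life = 387 / 17 = 22.8 years

22.8 years


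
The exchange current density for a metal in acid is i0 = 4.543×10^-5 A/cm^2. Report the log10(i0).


i0 = 4.543×10^-5 A/cm^2
log10(i0) = -4.343

-4.343


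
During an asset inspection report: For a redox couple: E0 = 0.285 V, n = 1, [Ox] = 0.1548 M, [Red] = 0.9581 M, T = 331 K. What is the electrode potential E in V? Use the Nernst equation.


Apply the Nernst equation: E = E0 + (RT/nF)*ln([Ox]/[Red])
Step 1: RT/nF = 8.314*331/(1*96485) = 0.02852188 V
Step 2: [Ox]/[Red] = 0.1548/0.9581 = 0.16157
Step 3: ln(0.16157) = -1.822817
Step 4: correction = 0.02852188 * -1.822817 = -0.052 V
E = 0.285 + -0.052 = 0.233 V

0.233 V


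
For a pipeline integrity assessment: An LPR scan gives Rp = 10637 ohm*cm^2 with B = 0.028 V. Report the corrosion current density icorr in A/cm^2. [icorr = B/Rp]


Apply the Stern-Geary relation: icorr = B / Rp
icorr = 0.028 / 10637 = 2.632×10^-6 A/cm^2

2.632×10^-6 A/cm^2


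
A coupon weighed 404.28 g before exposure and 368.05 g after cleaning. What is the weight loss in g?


Weight loss = initial − final
WL = 404.28 − 368.05 = 36.23 g

36.23 g


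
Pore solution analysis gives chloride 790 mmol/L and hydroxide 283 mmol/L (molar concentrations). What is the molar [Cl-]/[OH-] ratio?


Threshold parameter = [Cl-] / [OH-] (molar basis; both in mmol/L, so units cancel)
Ratio = 790 / 283 = 2.79

2.79


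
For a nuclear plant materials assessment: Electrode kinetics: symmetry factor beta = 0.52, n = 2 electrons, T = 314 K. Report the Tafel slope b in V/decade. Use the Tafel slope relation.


Apply the Tafel slope relation: b = 2.303*R*T/(beta*n*F)
Numerator: 2.303 * 8.314 * 314 = 6012.2
Denominator: 0.52 * 2 * 96485 = 100344.4
b = 6012.2 / 100344.4 = 0.0599 V/decade

0.0599 V/decade


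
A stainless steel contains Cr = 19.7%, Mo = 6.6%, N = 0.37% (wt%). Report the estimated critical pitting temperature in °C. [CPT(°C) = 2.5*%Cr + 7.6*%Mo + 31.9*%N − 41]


Apply the ASTM G48 empirical CPT estimate: CPT(°C) = 2.5*%Cr + 7.6*%Mo + 31.9*%N − 41
2.5*19.7 = 49.25; 7.6*6.6 = 50.16; 31.9*0.37 = 11.803
CPT = 49.25 + 50.16 + 11.803 − 41 = 70.213 °C
Rounded to 0.1 °C: CPT ≈ 70.2 °C

70.2 °C


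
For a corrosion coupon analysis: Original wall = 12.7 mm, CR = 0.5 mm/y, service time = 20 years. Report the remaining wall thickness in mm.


Remaining wall = original − CR × time
t = 12.7 − 0.5*20 = 12.7 − 10.0 = 2.7 mm

2.7 mm


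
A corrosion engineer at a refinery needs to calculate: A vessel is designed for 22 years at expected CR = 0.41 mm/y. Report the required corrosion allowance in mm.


Corrosion allowance = CR × design life
CA = 0.41 * 22 = 9.02 mm

9.02 mm


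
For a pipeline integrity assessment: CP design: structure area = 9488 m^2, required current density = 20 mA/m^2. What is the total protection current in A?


I = area * current density, then convert mA → A (÷1000)
I = 9488 * 20 / 1000 = 189.76 A

189.76 A


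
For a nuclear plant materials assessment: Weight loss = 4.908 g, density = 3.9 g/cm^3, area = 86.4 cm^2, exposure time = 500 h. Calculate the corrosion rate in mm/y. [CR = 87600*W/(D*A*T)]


Apply the mm/y weight-loss relation: CR = 87600 * W / (D * A * T)
Numerator: 87600 * 4.908 = 429940.8
Denominator: 3.9 * 86.4 * 500 = 168480.0
CR = 429940.8 / 168480.0 = 2.55188 mm/y

2.55188 mm/y


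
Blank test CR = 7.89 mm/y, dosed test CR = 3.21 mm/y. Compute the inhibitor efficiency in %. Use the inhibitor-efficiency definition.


Apply the inhibitor-efficiency definition: IE = (CR_blank − CR_inh)/CR_blank × 100
IE = (7.89 − 3.21) / 7.89 × 100
IE = 4.68 / 7.89 × 100 = 59.3 %

59.3 %


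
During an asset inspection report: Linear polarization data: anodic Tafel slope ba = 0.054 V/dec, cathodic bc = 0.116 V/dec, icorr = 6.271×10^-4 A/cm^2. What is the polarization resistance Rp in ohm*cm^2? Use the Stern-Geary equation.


Apply the Stern-Geary equation: Rp = ba*bc / (2.303*icorr*(ba+bc))
ba*bc = 0.054*0.116 = 0.006264
ba+bc = 0.17; 2.303*icorr*(ba+bc) = 2.303*6.271×10^-4*0.17 = 2.4551592×10^-4
Rp = 0.006264 / 2.4551592×10^-4 = 25.51 ohm*cm^2

25.51 ohm*cm^2


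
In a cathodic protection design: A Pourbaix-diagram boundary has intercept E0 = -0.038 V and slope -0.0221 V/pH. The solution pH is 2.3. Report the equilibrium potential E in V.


Apply the Pourbaix line equation: E = E0 + slope*pH
E = -0.038 + (-0.0221)*2.3 = -0.038 + (-0.05083) = -0.08883 V
Rounded to 3 decimal places: E = -0.089 V

-0.089 V


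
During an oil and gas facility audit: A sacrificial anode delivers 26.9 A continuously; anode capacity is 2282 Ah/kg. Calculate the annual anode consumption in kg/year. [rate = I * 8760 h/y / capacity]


Annual consumption = current * hours per year / capacity
Rate = 26.9 * 8760 / 2282 = 103.3 kg/year

103.3 kg/year


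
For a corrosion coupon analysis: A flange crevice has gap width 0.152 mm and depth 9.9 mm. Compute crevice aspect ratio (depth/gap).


Aspect ratio = depth / gap
Ratio = 9.9 / 0.152 = 65.1

65.1


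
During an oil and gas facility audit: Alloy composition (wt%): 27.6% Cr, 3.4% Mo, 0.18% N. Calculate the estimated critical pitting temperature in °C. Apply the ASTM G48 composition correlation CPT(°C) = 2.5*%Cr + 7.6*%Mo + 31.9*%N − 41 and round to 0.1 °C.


Apply the ASTM G48 empirical CPT estimate: CPT(°C) = 2.5*%Cr + 7.6*%Mo + 31.9*%N − 41
2.5*27.6 = 69; 7.6*3.4 = 25.84; 31.9*0.18 = 5.742
CPT = 69 + 25.84 + 5.742 − 41 = 59.582 °C
Rounded to 0.1 °C: CPT ≈ 59.6 °C

59.6 °C


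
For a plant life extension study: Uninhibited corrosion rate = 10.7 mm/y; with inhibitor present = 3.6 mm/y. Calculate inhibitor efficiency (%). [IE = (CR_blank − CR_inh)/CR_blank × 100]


Apply the inhibitor-efficiency definition: IE = (CR_blank − CR_inh)/CR_blank × 100
IE = (10.7 − 3.6) / 10.7 × 100
IE = 7.1 / 10.7 × 100 = 66.4 %

66.4 %


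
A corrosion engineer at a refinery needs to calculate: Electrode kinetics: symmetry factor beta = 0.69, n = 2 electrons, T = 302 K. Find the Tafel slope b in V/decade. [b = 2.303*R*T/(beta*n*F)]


Apply the Tafel slope relation: b = 2.303*R*T/(beta*n*F)
Numerator: 2.303 * 8.314 * 302 = 5782.44
Denominator: 0.69 * 2 * 96485 = 133149.3
b = 5782.44 / 133149.3 = 0.0434 V/decade

0.0434 V/decade


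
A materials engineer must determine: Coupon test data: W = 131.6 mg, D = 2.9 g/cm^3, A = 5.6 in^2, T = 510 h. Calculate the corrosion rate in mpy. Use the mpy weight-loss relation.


Apply the mpy weight-loss relation: CR = 534 * W / (D * A * T)
Numerator: 534 * 131.6 = 70274.4
Denominator: 2.9 * 5.6 * 510 = 8282.4
CR = 70274.4 / 8282.4 = 8.48479 mpy

8.48479 mpy


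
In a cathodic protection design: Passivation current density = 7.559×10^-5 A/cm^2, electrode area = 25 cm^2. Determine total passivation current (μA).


I = i_pass * A, then convert A → μA (×10^6)
I = 7.559×10^-5 * 25 * 10^6 = 1889.75 μA

1889.75 μA


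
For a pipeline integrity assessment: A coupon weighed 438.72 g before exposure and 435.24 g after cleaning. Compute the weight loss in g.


Weight loss = initial − final
WL = 438.72 − 435.24 = 3.48 g

3.48 g


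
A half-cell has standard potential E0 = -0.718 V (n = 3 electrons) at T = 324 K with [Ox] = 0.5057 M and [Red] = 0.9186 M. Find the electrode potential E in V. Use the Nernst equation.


Apply the Nernst equation: E = E0 + (RT/nF)*ln([Ox]/[Red])
Step 1: RT/nF = 8.314*324/(3*96485) = 0.00930623 V
Step 2: [Ox]/[Red] = 0.5057/0.9186 = 0.550512
Step 3: ln(0.550512) = -0.596907
Step 4: correction = 0.00930623 * -0.596907 = -0.006 V
E = -0.718 + -0.006 = -0.724 V

-0.724 V


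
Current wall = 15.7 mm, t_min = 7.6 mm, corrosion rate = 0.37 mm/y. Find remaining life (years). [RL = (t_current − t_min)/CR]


Apply the remaining-life relation: RL = (t_current − t_min) / CR
RL = (15.7 − 7.6) / 0.37 = 8.1 / 0.37 = 21.9 years

21.9 years


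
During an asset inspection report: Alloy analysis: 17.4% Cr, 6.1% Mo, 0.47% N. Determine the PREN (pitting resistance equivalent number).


Apply the PREN formula: PREN = Cr + 3.3*Mo + 16*N
PREN = 17.4 + 3.3*6.1 + 16*0.47
PREN = 17.4 + 20.13 + 7.52 = 45.05

45.05


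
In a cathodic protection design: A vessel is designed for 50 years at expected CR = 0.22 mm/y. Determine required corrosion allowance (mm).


Corrosion allowance = CR × design life
CA = 0.22 * 50 = 11.0 mm

11.0 mm


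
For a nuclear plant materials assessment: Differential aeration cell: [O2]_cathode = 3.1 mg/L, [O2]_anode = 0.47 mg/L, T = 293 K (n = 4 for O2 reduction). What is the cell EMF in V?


Apply the Nernst concentration-cell relation: E = (RT/nF)*ln(C_cathode/C_anode)
RT/nF = 8.314*293/(4*96485) = 0.00631187 V
ln(3.1/0.47) = 1.88642
E = 0.00631187 * 1.88642 = 0.01191 V

0.01191 V


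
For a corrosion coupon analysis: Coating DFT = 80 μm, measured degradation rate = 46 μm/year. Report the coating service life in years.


Service life = thickness / degradation rate
Life = 80 / 46 = 1.7 years

1.7 years


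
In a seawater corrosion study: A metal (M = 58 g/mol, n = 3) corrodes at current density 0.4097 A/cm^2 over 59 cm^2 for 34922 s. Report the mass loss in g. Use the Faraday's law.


Apply Faraday's law: m = i*A*t*M / (n*F)
Total charge passed Q = i*A*t = 0.4097*59*34922 = 844145.0606 C
m = Q*M/(n*F) = 844145.0606*58/(3*96485) = 169.147 g

169.147 g


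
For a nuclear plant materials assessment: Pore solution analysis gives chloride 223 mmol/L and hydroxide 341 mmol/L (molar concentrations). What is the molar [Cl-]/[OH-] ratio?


Threshold parameter = [Cl-] / [OH-] (molar basis; both in mmol/L, so units cancel)
Ratio = 223 / 341 = 0.65

0.65


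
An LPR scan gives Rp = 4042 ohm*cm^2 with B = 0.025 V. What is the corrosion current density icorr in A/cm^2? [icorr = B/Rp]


Apply the Stern-Geary relation: icorr = B / Rp
icorr = 0.025 / 4042 = 6.185×10^-6 A/cm^2

6.185×10^-6 A/cm^2


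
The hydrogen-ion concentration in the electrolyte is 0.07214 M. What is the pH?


pH = −log10[H+]
pH = −log10(0.07214) = 1.14

1.14


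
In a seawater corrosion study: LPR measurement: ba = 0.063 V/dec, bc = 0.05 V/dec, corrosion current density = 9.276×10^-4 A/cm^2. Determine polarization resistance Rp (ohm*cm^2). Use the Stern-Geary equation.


Apply the Stern-Geary equation: Rp = ba*bc / (2.303*icorr*(ba+bc))
ba*bc = 0.063*0.05 = 0.00315
ba+bc = 0.113; 2.303*icorr*(ba+bc) = 2.303*9.276×10^-4*0.113 = 2.413977×10^-4
Rp = 0.00315 / 2.413977×10^-4 = 13.0 ohm*cm^2

13.0 ohm*cm^2


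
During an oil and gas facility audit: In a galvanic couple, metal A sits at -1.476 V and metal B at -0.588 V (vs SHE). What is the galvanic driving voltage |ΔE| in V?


Driving voltage is the absolute potential difference.
|ΔE| = |-1.476 − (-0.588)| = 0.888 V

0.888 V


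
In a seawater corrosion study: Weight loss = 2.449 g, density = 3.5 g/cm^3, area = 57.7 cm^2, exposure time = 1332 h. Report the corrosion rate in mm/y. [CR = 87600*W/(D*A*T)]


Apply the mm/y weight-loss relation: CR = 87600 * W / (D * A * T)
Numerator: 87600 * 2.449 = 214532.4
Denominator: 3.5 * 57.7 * 1332 = 268997.4
CR = 214532.4 / 268997.4 = 0.797526 mm/y

0.797526 mm/y


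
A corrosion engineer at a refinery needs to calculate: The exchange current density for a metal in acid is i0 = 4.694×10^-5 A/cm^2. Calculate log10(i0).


i0 = 4.694×10^-5 A/cm^2
log10(i0) = -4.328

-4.328


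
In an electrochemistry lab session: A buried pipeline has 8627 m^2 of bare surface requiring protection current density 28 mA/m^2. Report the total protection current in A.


I = area * current density, then convert mA → A (÷1000)
I = 8627 * 28 / 1000 = 241.56 A

241.56 A


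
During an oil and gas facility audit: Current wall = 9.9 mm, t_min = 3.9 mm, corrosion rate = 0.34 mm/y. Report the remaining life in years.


Apply the remaining-life relation: RL = (t_current − t_min) / CR
RL = (9.9 − 3.9) / 0.34 = 6.0 / 0.34 = 17.6 years

17.6 years


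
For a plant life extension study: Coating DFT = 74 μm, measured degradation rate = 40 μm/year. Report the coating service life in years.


Service life = thickness / degradation rate
Life = 74 / 40 = 1.9 years

1.9 years


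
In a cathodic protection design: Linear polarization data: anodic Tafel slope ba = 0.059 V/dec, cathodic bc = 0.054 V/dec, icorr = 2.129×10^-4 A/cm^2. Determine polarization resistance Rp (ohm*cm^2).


Apply the Stern-Geary equation: Rp = ba*bc / (2.303*icorr*(ba+bc))
ba*bc = 0.059*0.054 = 0.003186
ba+bc = 0.113; 2.303*icorr*(ba+bc) = 2.303*2.129×10^-4*0.113 = 5.5404883×10^-5
Rp = 0.003186 / 5.5404883×10^-5 = 57.5 ohm*cm^2

57.5 ohm*cm^2


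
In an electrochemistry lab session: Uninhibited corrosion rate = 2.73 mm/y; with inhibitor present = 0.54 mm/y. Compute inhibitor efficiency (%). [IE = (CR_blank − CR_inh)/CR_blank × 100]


Apply the inhibitor-efficiency definition: IE = (CR_blank − CR_inh)/CR_blank × 100
IE = (2.73 − 0.54) / 2.73 × 100
IE = 2.19 / 2.73 × 100 = 80.2 %

80.2 %


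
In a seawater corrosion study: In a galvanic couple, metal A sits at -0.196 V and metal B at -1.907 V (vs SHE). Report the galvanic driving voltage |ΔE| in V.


Driving voltage is the absolute potential difference.
|ΔE| = |-0.196 − (-1.907)| = 1.711 V

1.711 V


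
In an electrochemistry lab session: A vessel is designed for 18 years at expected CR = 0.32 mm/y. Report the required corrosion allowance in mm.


Corrosion allowance = CR × design life
CA = 0.32 * 18 = 5.76 mm

5.76 mm


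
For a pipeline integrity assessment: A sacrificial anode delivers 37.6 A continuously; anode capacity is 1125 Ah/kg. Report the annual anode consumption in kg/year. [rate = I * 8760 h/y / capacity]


Annual consumption = current * hours per year / capacity
Rate = 37.6 * 8760 / 1125 = 292.8 kg/year

292.8 kg/year


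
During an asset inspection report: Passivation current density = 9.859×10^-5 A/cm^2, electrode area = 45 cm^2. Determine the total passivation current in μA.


I = i_pass * A, then convert A → μA (×10^6)
I = 9.859×10^-5 * 45 * 10^6 = 4436.55 μA

4436.55 μA


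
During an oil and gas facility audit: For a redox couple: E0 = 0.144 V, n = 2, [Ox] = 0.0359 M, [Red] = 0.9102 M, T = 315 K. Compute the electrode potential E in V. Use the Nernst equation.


Apply the Nernst equation: E = E0 + (RT/nF)*ln([Ox]/[Red])
Step 1: RT/nF = 8.314*315/(2*96485) = 0.01357159 V
Step 2: [Ox]/[Red] = 0.0359/0.9102 = 0.039442
Step 3: ln(0.039442) = -3.232924
Step 4: correction = 0.01357159 * -3.232924 = -0.044 V
E = 0.144 + -0.044 = 0.1 V

0.1 V


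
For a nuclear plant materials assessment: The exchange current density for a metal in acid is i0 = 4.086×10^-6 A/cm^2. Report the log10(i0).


i0 = 4.086×10^-6 A/cm^2
log10(i0) = -5.389

-5.389


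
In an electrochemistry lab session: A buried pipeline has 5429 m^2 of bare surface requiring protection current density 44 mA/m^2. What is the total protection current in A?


I = area * current density, then convert mA → A (÷1000)
I = 5429 * 44 / 1000 = 238.88 A

238.88 A


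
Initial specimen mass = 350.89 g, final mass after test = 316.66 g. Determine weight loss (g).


Weight loss = initial − final
WL = 350.89 − 316.66 = 34.23 g

34.23 g


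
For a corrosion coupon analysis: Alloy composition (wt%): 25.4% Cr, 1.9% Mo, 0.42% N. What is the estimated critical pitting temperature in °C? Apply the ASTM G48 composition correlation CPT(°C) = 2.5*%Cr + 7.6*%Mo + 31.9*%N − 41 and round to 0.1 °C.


Apply the ASTM G48 empirical CPT estimate: CPT(°C) = 2.5*%Cr + 7.6*%Mo + 31.9*%N − 41
2.5*25.4 = 63.5; 7.6*1.9 = 14.44; 31.9*0.42 = 13.398
CPT = 63.5 + 14.44 + 13.398 − 41 = 50.338 °C
Rounded to 0.1 °C: CPT ≈ 50.3 °C

50.3 °C


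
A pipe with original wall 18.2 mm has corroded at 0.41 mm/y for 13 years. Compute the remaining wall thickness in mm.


Remaining wall = original − CR × time
t = 18.2 − 0.41*13 = 18.2 − 5.33 = 12.87 mm

12.87 mm


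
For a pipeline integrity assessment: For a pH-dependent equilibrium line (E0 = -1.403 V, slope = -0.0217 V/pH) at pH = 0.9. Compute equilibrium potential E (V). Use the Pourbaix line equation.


Apply the Pourbaix line equation: E = E0 + slope*pH
E = -1.403 + (-0.0217)*0.9 = -1.403 + (-0.01953) = -1.42253 V
Rounded to 4 decimal places: E = -1.4225 V

-1.4225 V


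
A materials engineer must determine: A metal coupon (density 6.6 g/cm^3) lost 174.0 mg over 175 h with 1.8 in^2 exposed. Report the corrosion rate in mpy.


Apply the mpy weight-loss relation: CR = 534 * W / (D * A * T)
Numerator: 534 * 174.0 = 92916.0
Denominator: 6.6 * 1.8 * 175 = 2079.0
CR = 92916.0 / 2079.0 = 44.69264 mpy

44.69264 mpy


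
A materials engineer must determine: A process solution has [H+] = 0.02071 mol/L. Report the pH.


pH = −log10[H+]
pH = −log10(0.02071) = 1.68

1.68


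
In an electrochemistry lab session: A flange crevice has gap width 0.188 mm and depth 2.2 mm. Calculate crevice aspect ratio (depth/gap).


Aspect ratio = depth / gap
Ratio = 2.2 / 0.188 = 11.7

11.7


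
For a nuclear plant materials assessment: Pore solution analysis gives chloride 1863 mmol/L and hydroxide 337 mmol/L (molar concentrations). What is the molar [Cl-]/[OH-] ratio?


Threshold parameter = [Cl-] / [OH-] (molar basis; both in mmol/L, so units cancel)
Ratio = 1863 / 337 = 5.53

5.53


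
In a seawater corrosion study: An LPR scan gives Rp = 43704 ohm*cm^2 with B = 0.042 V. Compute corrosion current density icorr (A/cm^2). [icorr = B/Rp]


Apply the Stern-Geary relation: icorr = B / Rp
icorr = 0.042 / 43704 = 9.61×10^-7 A/cm^2

9.61×10^-7 A/cm^2


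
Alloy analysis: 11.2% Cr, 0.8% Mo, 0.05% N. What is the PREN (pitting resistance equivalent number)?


Apply the PREN formula: PREN = Cr + 3.3*Mo + 16*N
PREN = 11.2 + 3.3*0.8 + 16*0.05
PREN = 11.2 + 2.64 + 0.8 = 14.64

14.64


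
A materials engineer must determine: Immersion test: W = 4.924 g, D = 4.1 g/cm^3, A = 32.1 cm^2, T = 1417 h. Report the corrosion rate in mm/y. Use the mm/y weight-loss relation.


Apply the mm/y weight-loss relation: CR = 87600 * W / (D * A * T)
Numerator: 87600 * 4.924 = 431342.4
Denominator: 4.1 * 32.1 * 1417 = 186491.37
CR = 431342.4 / 186491.37 = 2.312935 mm/y

2.312935 mm/y


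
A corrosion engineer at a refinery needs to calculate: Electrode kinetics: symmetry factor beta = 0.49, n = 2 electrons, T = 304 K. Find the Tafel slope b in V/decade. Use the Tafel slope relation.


Apply the Tafel slope relation: b = 2.303*R*T/(beta*n*F)
Numerator: 2.303 * 8.314 * 304 = 5820.73
Denominator: 0.49 * 2 * 96485 = 94555.3
b = 5820.73 / 94555.3 = 0.062 V/decade

0.062 V/decade


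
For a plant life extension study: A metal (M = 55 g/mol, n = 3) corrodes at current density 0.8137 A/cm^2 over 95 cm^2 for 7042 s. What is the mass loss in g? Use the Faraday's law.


Apply Faraday's law: m = i*A*t*M / (n*F)
Total charge passed Q = i*A*t = 0.8137*95*7042 = 544357.163 C
m = Q*M/(n*F) = 544357.163*55/(3*96485) = 103.435 g

103.435 g
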